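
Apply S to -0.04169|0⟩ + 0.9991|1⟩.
-0.04169|0⟩ + 0.9991i|1⟩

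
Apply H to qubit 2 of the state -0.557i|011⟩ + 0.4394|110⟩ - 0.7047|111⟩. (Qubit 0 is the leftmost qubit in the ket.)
-0.3939i|010⟩ + 0.3939i|011⟩ - 0.1876|110⟩ + 0.809|111⟩

H on qubit 2 mixes each pair of kets that differ only in qubit 2: amplitudes (a, b) of (|…0…⟩, |…1…⟩) become ((a + b)/√2, (a − b)/√2). Kets absent from the input have amplitude 0.
(|010⟩, |011⟩): (a, b) = (0, -0.557i) → (-0.3939i, 0.3939i)
(|110⟩, |111⟩): (a, b) = (0.4394, -0.7047) → (-0.1876, 0.809)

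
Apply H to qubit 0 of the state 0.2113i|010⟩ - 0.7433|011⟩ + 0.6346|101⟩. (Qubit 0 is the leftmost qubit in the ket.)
0.4487|001⟩ + 0.1494i|010⟩ - 0.5256|011⟩ - 0.4487|101⟩ + 0.1494i|110⟩ - 0.5256|111⟩

H on qubit 0 mixes each pair of kets that differ only in qubit 0: amplitudes (a, b) of (|…0…⟩, |…1…⟩) become ((a + b)/√2, (a − b)/√2). Kets absent from the input have amplitude 0.
(|001⟩, |101⟩): (a, b) = (0, 0.6346) → (0.4487, -0.4487)
(|010⟩, |110⟩): (a, b) = (0.2113i, 0) → (0.1494i, 0.1494i)
(|011⟩, |111⟩): (a, b) = (-0.7433, 0) → (-0.5256, -0.5256)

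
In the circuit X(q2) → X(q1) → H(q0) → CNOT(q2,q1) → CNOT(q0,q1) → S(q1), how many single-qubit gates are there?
4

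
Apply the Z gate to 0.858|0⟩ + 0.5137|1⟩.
0.858|0⟩ - 0.5137|1⟩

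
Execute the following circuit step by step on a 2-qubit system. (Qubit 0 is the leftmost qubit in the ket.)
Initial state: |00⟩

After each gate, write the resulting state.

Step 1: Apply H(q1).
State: 1/√2|00⟩ + 1/√2|01⟩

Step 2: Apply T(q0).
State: 1/√2|00⟩ + 1/√2|01⟩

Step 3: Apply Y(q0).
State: (1/√2)i|10⟩ + (1/√2)i|11⟩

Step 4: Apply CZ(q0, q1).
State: (1/√2)i|10⟩ - (1/√2)i|11⟩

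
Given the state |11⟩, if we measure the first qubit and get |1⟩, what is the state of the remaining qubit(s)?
|1⟩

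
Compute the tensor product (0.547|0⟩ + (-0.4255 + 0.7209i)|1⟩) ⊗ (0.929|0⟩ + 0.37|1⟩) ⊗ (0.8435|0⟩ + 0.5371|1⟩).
0.4286|000⟩ + 0.2729|001⟩ + 0.1707|010⟩ + 0.1087|011⟩ + (-0.3334 + 0.5649i)|100⟩ + (-0.2123 + 0.3597i)|101⟩ + (-0.1328 + 0.225i)|110⟩ + (-0.08456 + 0.1433i)|111⟩

amp(|b₁b₂…⟩) = product of the factor amplitudes for bits b₁, b₂, …; only kets whose every factor amplitude is nonzero survive.
|000⟩: (0.547)(0.929)(0.8435) = 0.4286
|001⟩: (0.547)(0.929)(0.5371) = 0.2729
|010⟩: (0.547)(0.37)(0.8435) = 0.1707
|011⟩: (0.547)(0.37)(0.5371) = 0.1087
|100⟩: (-0.4255 + 0.7209i)(0.929)(0.8435) = (-0.3334 + 0.5649i)
|101⟩: (-0.4255 + 0.7209i)(0.929)(0.5371) = (-0.2123 + 0.3597i)
|110⟩: (-0.4255 + 0.7209i)(0.37)(0.8435) = (-0.1328 + 0.225i)
|111⟩: (-0.4255 + 0.7209i)(0.37)(0.5371) = (-0.08456 + 0.1433i)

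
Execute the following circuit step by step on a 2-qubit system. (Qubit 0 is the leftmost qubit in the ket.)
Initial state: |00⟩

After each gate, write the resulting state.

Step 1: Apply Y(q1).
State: i|01⟩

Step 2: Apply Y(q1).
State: |00⟩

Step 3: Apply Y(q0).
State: i|10⟩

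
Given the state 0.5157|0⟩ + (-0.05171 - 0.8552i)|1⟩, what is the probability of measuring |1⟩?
0.734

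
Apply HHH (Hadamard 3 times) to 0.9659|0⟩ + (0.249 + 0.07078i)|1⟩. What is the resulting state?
(0.8591 + 0.05005i)|0⟩ + (0.5069 - 0.05005i)|1⟩

H² = I, so H^3 = H: a single Hadamard. With (a, b) = (0.9659, (0.249 + 0.07078i)), H gives ((a + b)/√2, (a − b)/√2) = ((0.8591 + 0.05005i), (0.5069 - 0.05005i)).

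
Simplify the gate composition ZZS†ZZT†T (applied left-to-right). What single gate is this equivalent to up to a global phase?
S†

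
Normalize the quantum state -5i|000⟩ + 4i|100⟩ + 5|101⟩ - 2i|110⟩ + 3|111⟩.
-0.5625i|000⟩ + 0.45i|100⟩ + 0.5625|101⟩ - 0.225i|110⟩ + 0.3375|111⟩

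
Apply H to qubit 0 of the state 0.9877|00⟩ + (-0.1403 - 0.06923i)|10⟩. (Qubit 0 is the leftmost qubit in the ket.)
(0.5992 - 0.04895i)|00⟩ + (0.7976 + 0.04895i)|10⟩

H on qubit 0 mixes each pair of kets that differ only in qubit 0: amplitudes (a, b) of (|…0…⟩, |…1…⟩) become ((a + b)/√2, (a − b)/√2). Kets absent from the input have amplitude 0.
(|00⟩, |10⟩): (a, b) = (0.9877, (-0.1403 - 0.06923i)) → ((0.5992 - 0.04895i), (0.7976 + 0.04895i))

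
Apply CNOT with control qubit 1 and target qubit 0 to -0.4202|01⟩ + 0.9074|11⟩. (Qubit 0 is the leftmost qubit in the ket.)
0.9074|01⟩ - 0.4202|11⟩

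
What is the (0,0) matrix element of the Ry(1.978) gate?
0.5495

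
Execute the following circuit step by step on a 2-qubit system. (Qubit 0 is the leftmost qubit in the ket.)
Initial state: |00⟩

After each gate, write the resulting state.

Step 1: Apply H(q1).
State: 1/√2|00⟩ + 1/√2|01⟩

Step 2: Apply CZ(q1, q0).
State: 1/√2|00⟩ + 1/√2|01⟩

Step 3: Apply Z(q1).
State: 1/√2|00⟩ - 1/√2|01⟩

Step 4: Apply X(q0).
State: 1/√2|10⟩ - 1/√2|11⟩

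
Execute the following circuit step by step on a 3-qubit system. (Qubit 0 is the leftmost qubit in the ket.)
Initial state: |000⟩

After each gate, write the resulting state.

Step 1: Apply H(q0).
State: 1/√2|000⟩ + 1/√2|100⟩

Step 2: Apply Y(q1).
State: (1/√2)i|010⟩ + (1/√2)i|110⟩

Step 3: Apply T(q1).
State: (-1/2 + (1/2)i)|010⟩ + (-1/2 + (1/2)i)|110⟩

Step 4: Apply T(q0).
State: (-1/2 + (1/2)i)|010⟩ - 1/√2|110⟩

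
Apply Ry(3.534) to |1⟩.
-0.9808|0⟩ - 0.1949|1⟩

Ry(3.534) = [[cos(θ/2), −sin(θ/2)], [sin(θ/2), cos(θ/2)]]; θ = 3.534, cos(θ/2) ≈ -0.194947, sin(θ/2) ≈ 0.980814.
With a = amp(|0⟩) = 0 and b = amp(|1⟩) = 1:
new amp(|0⟩) = (-0.194947)·a + (-0.980814)·b = -0.9808
new amp(|1⟩) = (0.980814)·a + (-0.194947)·b = -0.1949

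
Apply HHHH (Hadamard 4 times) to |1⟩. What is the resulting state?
|1⟩

H² = I, so an even number of Hadamards cancels: H^4 = I and the state is unchanged.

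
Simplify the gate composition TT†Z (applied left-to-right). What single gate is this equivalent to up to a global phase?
Z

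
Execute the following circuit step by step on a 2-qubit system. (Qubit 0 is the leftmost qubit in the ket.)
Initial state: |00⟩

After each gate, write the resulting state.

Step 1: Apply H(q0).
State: 1/√2|00⟩ + 1/√2|10⟩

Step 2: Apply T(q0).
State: 1/√2|00⟩ + (1/2 + (1/2)i)|10⟩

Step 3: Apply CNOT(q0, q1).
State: 1/√2|00⟩ + (1/2 + (1/2)i)|11⟩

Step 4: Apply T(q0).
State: 1/√2|00⟩ + (1/√2)i|11⟩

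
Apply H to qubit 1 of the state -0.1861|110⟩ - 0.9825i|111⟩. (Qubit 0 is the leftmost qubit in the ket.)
-0.1316|100⟩ - 0.6947i|101⟩ + 0.1316|110⟩ + 0.6947i|111⟩

H on qubit 1 mixes each pair of kets that differ only in qubit 1: amplitudes (a, b) of (|…0…⟩, |…1…⟩) become ((a + b)/√2, (a − b)/√2). Kets absent from the input have amplitude 0.
(|100⟩, |110⟩): (a, b) = (0, -0.1861) → (-0.1316, 0.1316)
(|101⟩, |111⟩): (a, b) = (0, -0.9825i) → (-0.6947i, 0.6947i)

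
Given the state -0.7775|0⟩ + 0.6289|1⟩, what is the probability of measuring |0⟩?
0.6045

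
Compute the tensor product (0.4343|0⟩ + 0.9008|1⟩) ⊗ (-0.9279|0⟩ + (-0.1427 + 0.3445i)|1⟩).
-0.403|00⟩ + (-0.06197 + 0.1496i)|01⟩ - 0.8359|10⟩ + (-0.1285 + 0.3103i)|11⟩

amp(|b₁b₂…⟩) = product of the factor amplitudes for bits b₁, b₂, …; only kets whose every factor amplitude is nonzero survive.
|00⟩: (0.4343)(-0.9279) = -0.403
|01⟩: (0.4343)(-0.1427 + 0.3445i) = (-0.06197 + 0.1496i)
|10⟩: (0.9008)(-0.9279) = -0.8359
|11⟩: (0.9008)(-0.1427 + 0.3445i) = (-0.1285 + 0.3103i)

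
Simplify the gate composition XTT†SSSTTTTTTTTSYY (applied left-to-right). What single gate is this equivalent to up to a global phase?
X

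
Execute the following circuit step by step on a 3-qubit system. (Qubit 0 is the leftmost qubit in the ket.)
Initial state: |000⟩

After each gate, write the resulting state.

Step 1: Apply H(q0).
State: 1/√2|000⟩ + 1/√2|100⟩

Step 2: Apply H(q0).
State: |000⟩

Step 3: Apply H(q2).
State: 1/√2|000⟩ + 1/√2|001⟩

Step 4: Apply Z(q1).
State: 1/√2|000⟩ + 1/√2|001⟩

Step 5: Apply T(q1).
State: 1/√2|000⟩ + 1/√2|001⟩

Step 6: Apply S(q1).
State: 1/√2|000⟩ + 1/√2|001⟩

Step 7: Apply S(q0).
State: 1/√2|000⟩ + 1/√2|001⟩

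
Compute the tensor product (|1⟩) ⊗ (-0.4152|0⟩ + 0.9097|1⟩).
-0.4152|10⟩ + 0.9097|11⟩

amp(|b₁b₂…⟩) = product of the factor amplitudes for bits b₁, b₂, …; only kets whose every factor amplitude is nonzero survive.
|10⟩: (1)(-0.4152) = -0.4152
|11⟩: (1)(0.9097) = 0.9097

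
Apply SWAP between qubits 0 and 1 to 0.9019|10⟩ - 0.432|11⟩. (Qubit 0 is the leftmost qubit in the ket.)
0.9019|01⟩ - 0.432|11⟩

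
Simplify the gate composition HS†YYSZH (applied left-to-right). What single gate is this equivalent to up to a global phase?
X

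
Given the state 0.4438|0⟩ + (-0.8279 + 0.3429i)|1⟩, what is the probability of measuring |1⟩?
0.803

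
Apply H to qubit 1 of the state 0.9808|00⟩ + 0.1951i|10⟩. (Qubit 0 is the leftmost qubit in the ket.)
0.6935|00⟩ + 0.6935|01⟩ + 0.138i|10⟩ + 0.138i|11⟩

H on qubit 1 mixes each pair of kets that differ only in qubit 1: amplitudes (a, b) of (|…0…⟩, |…1…⟩) become ((a + b)/√2, (a − b)/√2). Kets absent from the input have amplitude 0.
(|00⟩, |01⟩): (a, b) = (0.9808, 0) → (0.6935, 0.6935)
(|10⟩, |11⟩): (a, b) = (0.1951i, 0) → (0.138i, 0.138i)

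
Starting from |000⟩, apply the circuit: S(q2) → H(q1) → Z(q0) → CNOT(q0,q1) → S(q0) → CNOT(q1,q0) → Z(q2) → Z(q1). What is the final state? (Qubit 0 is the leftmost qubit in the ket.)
1/√2|000⟩ - 1/√2|110⟩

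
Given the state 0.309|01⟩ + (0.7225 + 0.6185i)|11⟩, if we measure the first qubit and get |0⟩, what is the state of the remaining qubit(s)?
|1⟩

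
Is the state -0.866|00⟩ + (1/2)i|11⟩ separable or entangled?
Entangled

Writing the state as a|00⟩ + b|01⟩ + c|10⟩ + d|11⟩, it is a product state iff ad − bc = 0.
Here (a, b, c, d) = (-0.866, 0, 0, (1/2)i): ad − bc = (-0.866)((1/2)i) − (0)(0) = -0.433i ≠ 0, so the state is entangled.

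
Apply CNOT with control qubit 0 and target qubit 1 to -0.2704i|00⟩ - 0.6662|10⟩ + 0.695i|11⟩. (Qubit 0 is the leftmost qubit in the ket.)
-0.2704i|00⟩ + 0.695i|10⟩ - 0.6662|11⟩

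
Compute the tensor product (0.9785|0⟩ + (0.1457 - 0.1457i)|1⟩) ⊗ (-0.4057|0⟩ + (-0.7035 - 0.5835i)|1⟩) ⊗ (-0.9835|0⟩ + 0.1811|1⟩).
0.3904|000⟩ - 0.07189|001⟩ + (0.677 + 0.5615i)|010⟩ + (-0.1247 - 0.1034i)|011⟩ + (0.05814 - 0.05814i)|100⟩ + (-0.0107 + 0.0107i)|101⟩ + (0.1844 - 0.0172i)|110⟩ + (-0.03396 + 0.003166i)|111⟩

amp(|b₁b₂…⟩) = product of the factor amplitudes for bits b₁, b₂, …; only kets whose every factor amplitude is nonzero survive.
|000⟩: (0.9785)(-0.4057)(-0.9835) = 0.3904
|001⟩: (0.9785)(-0.4057)(0.1811) = -0.07189
|010⟩: (0.9785)(-0.7035 - 0.5835i)(-0.9835) = (0.677 + 0.5615i)
|011⟩: (0.9785)(-0.7035 - 0.5835i)(0.1811) = (-0.1247 - 0.1034i)
|100⟩: (0.1457 - 0.1457i)(-0.4057)(-0.9835) = (0.05814 - 0.05814i)
|101⟩: (0.1457 - 0.1457i)(-0.4057)(0.1811) = (-0.0107 + 0.0107i)
|110⟩: (0.1457 - 0.1457i)(-0.7035 - 0.5835i)(-0.9835) = (0.1844 - 0.0172i)
|111⟩: (0.1457 - 0.1457i)(-0.7035 - 0.5835i)(0.1811) = (-0.03396 + 0.003166i)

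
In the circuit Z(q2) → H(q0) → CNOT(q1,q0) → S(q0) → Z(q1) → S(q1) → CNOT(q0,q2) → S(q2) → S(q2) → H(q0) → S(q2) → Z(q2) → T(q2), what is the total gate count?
13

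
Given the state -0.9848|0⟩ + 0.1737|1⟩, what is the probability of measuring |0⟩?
0.9698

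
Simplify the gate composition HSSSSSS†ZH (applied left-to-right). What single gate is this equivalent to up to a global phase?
X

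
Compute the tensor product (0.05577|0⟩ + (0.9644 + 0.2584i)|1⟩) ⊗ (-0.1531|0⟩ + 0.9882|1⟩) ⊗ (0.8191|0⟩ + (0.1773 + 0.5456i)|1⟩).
-0.006994|000⟩ + (-0.001514 - 0.004659i)|001⟩ + 0.04514|010⟩ + (0.009771 + 0.03007i)|011⟩ + (-0.1209 - 0.0324i)|100⟩ + (-0.004594 - 0.08757i)|101⟩ + (0.7806 + 0.2092i)|110⟩ + (0.02965 + 0.5652i)|111⟩

amp(|b₁b₂…⟩) = product of the factor amplitudes for bits b₁, b₂, …; only kets whose every factor amplitude is nonzero survive.
|000⟩: (0.05577)(-0.1531)(0.8191) = -0.006994
|001⟩: (0.05577)(-0.1531)(0.1773 + 0.5456i) = (-0.001514 - 0.004659i)
|010⟩: (0.05577)(0.9882)(0.8191) = 0.04514
|011⟩: (0.05577)(0.9882)(0.1773 + 0.5456i) = (0.009771 + 0.03007i)
|100⟩: (0.9644 + 0.2584i)(-0.1531)(0.8191) = (-0.1209 - 0.0324i)
|101⟩: (0.9644 + 0.2584i)(-0.1531)(0.1773 + 0.5456i) = (-0.004594 - 0.08757i)
|110⟩: (0.9644 + 0.2584i)(0.9882)(0.8191) = (0.7806 + 0.2092i)
|111⟩: (0.9644 + 0.2584i)(0.9882)(0.1773 + 0.5456i) = (0.02965 + 0.5652i)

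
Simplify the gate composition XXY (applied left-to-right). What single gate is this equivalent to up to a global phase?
Y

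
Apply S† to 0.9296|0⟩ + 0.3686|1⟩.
0.9296|0⟩ - 0.3686i|1⟩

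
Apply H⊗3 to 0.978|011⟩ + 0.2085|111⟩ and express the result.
0.4195|000⟩ - 0.4195|001⟩ - 0.4195|010⟩ + 0.4195|011⟩ + 0.2721|100⟩ - 0.2721|101⟩ - 0.2721|110⟩ + 0.2721|111⟩

H⊗3 gives amp(|y⟩) = (1/2√2) Σ_x (−1)^(x·y) amp(|x⟩), where x·y is the number of positions in which both x and y have a 1.
|000⟩: (0.978 + 0.2085)/(2√2) = 0.4195
|001⟩: (-0.978 - 0.2085)/(2√2) = -0.4195
|010⟩: (-0.978 - 0.2085)/(2√2) = -0.4195
|011⟩: (0.978 + 0.2085)/(2√2) = 0.4195
|100⟩: (0.978 - 0.2085)/(2√2) = 0.2721
|101⟩: (-0.978 + 0.2085)/(2√2) = -0.2721
|110⟩: (-0.978 + 0.2085)/(2√2) = -0.2721
|111⟩: (0.978 - 0.2085)/(2√2) = 0.2721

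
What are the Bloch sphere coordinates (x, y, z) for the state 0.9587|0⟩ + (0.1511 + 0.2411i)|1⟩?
(0.2897, 0.4623, 0.8381)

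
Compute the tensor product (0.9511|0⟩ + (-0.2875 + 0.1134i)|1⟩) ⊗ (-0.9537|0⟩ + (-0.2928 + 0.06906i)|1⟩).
-0.9071|00⟩ + (-0.2785 + 0.06568i)|01⟩ + (0.2742 - 0.1081i)|10⟩ + (0.07635 - 0.05306i)|11⟩

amp(|b₁b₂…⟩) = product of the factor amplitudes for bits b₁, b₂, …; only kets whose every factor amplitude is nonzero survive.
|00⟩: (0.9511)(-0.9537) = -0.9071
|01⟩: (0.9511)(-0.2928 + 0.06906i) = (-0.2785 + 0.06568i)
|10⟩: (-0.2875 + 0.1134i)(-0.9537) = (0.2742 - 0.1081i)
|11⟩: (-0.2875 + 0.1134i)(-0.2928 + 0.06906i) = (0.07635 - 0.05306i)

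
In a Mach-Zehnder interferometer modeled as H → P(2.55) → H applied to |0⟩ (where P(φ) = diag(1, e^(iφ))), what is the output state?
(0.08497 + 0.2788i)|0⟩ + (0.915 - 0.2788i)|1⟩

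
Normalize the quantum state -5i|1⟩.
-i|1⟩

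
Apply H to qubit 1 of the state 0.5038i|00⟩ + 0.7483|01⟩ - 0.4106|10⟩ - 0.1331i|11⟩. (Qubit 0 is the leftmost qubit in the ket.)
(0.5291 + 0.3562i)|00⟩ + (-0.5291 + 0.3562i)|01⟩ + (-0.2903 - 0.09412i)|10⟩ + (-0.2903 + 0.09412i)|11⟩

H on qubit 1 mixes each pair of kets that differ only in qubit 1: amplitudes (a, b) of (|…0…⟩, |…1…⟩) become ((a + b)/√2, (a − b)/√2). Kets absent from the input have amplitude 0.
(|00⟩, |01⟩): (a, b) = (0.5038i, 0.7483) → ((0.5291 + 0.3562i), (-0.5291 + 0.3562i))
(|10⟩, |11⟩): (a, b) = (-0.4106, -0.1331i) → ((-0.2903 - 0.09412i), (-0.2903 + 0.09412i))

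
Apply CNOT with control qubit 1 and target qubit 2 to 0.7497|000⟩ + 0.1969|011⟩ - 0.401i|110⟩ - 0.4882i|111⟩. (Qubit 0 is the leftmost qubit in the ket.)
0.7497|000⟩ + 0.1969|010⟩ - 0.4882i|110⟩ - 0.401i|111⟩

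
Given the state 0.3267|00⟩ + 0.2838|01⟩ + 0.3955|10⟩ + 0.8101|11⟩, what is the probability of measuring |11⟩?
0.6563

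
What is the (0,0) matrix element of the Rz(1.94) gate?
(0.5653 - 0.8249i)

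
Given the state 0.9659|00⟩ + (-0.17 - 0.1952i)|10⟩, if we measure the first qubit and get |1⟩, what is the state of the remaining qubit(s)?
(-0.6568 - 0.7541i)|0⟩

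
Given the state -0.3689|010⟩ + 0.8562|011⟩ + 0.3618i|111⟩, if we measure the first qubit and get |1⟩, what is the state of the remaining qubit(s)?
i|11⟩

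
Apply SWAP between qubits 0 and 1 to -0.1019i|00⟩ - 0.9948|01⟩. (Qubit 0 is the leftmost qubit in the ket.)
-0.1019i|00⟩ - 0.9948|10⟩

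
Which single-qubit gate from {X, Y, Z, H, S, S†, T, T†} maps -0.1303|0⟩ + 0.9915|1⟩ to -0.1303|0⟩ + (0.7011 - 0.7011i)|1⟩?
T†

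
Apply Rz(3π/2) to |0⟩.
(-1/√2 - (1/√2)i)|0⟩

Rz(3π/2) = [[e^(−iθ/2), 0], [0, e^(iθ/2)]] with e^(±iθ/2) = cos(θ/2) ± i·sin(θ/2); θ = 3π/2, cos(θ/2) ≈ -0.707107, sin(θ/2) ≈ 0.707107.
With a = amp(|0⟩) = 1 and b = amp(|1⟩) = 0:
new amp(|0⟩) = (-0.707107 - 0.707107i)·a = (-1/√2 - (1/√2)i)
new amp(|1⟩) = (-0.707107 + 0.707107i)·b = 0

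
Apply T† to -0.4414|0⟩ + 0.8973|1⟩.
-0.4414|0⟩ + (0.6345 - 0.6345i)|1⟩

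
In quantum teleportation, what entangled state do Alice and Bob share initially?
Bell state |Φ+⟩ = (|00⟩ + |11⟩)/√2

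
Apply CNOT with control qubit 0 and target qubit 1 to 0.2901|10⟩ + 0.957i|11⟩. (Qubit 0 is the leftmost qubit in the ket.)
0.957i|10⟩ + 0.2901|11⟩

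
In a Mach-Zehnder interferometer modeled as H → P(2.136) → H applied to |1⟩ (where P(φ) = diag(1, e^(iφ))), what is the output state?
(0.7678 - 0.4222i)|0⟩ + (0.2322 + 0.4222i)|1⟩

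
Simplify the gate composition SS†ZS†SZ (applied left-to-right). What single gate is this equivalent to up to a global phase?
I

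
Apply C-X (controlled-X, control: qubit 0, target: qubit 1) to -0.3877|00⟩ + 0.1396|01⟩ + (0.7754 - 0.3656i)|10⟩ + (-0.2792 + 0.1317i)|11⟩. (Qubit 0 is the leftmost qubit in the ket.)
-0.3877|00⟩ + 0.1396|01⟩ + (-0.2792 + 0.1317i)|10⟩ + (0.7754 - 0.3656i)|11⟩

C-X leaves the control-|0⟩ kets |00⟩, |01⟩ unchanged and applies X to qubit 1 on the control-|1⟩ pair (|10⟩, |11⟩).
X = [[0, 1], [1, 0]].
With a = amp(|10⟩) = (0.7754 - 0.3656i) and b = amp(|11⟩) = (-0.2792 + 0.1317i):
new amp(|10⟩) = (1)·b = (-0.2792 + 0.1317i)
new amp(|11⟩) = (1)·a = (0.7754 - 0.3656i)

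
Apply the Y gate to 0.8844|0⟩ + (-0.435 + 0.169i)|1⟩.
(0.169 + 0.435i)|0⟩ + 0.8844i|1⟩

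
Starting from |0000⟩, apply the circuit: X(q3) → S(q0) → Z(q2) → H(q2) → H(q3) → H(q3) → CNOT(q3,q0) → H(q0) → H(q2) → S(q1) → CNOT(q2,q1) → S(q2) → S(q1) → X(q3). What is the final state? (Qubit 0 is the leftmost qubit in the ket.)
1/√2|0000⟩ - 1/√2|1000⟩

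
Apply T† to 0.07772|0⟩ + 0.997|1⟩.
0.07772|0⟩ + (0.705 - 0.705i)|1⟩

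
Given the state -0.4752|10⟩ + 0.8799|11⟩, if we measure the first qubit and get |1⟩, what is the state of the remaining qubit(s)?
-0.4752|0⟩ + 0.8799|1⟩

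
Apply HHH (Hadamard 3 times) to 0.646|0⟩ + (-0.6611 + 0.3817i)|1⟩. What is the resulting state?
(-0.01068 + 0.2699i)|0⟩ + (0.9243 - 0.2699i)|1⟩

H² = I, so H^3 = H: a single Hadamard. With (a, b) = (0.646, (-0.6611 + 0.3817i)), H gives ((a + b)/√2, (a − b)/√2) = ((-0.01068 + 0.2699i), (0.9243 - 0.2699i)).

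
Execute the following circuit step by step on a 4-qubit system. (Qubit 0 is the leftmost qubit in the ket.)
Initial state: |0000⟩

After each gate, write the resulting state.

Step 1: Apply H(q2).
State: 1/√2|0000⟩ + 1/√2|0010⟩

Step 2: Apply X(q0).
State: 1/√2|1000⟩ + 1/√2|1010⟩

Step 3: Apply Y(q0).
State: -(1/√2)i|0000⟩ - (1/√2)i|0010⟩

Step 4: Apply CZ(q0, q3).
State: -(1/√2)i|0000⟩ - (1/√2)i|0010⟩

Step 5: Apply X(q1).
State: -(1/√2)i|0100⟩ - (1/√2)i|0110⟩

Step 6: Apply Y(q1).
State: -1/√2|0000⟩ - 1/√2|0010⟩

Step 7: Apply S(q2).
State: -1/√2|0000⟩ - (1/√2)i|0010⟩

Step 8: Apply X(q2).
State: -(1/√2)i|0000⟩ - 1/√2|0010⟩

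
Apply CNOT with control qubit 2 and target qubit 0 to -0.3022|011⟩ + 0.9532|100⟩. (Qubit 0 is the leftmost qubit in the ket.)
0.9532|100⟩ - 0.3022|111⟩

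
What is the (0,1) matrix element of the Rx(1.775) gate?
-0.7755i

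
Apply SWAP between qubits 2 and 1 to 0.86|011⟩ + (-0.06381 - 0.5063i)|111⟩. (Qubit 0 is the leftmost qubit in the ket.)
0.86|011⟩ + (-0.06381 - 0.5063i)|111⟩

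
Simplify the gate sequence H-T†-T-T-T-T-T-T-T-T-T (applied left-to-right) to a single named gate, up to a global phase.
H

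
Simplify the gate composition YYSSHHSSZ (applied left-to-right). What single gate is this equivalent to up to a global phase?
Z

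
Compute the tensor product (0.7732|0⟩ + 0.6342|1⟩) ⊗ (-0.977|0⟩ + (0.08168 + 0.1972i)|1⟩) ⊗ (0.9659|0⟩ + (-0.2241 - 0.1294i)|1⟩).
-0.7297|000⟩ + (0.1693 + 0.09775i)|001⟩ + (0.061 + 0.1473i)|010⟩ + (0.005577 - 0.04234i)|011⟩ - 0.5985|100⟩ + (0.1389 + 0.08018i)|101⟩ + (0.05004 + 0.1208i)|110⟩ + (0.004575 - 0.03473i)|111⟩

amp(|b₁b₂…⟩) = product of the factor amplitudes for bits b₁, b₂, …; only kets whose every factor amplitude is nonzero survive.
|000⟩: (0.7732)(-0.977)(0.9659) = -0.7297
|001⟩: (0.7732)(-0.977)(-0.2241 - 0.1294i) = (0.1693 + 0.09775i)
|010⟩: (0.7732)(0.08168 + 0.1972i)(0.9659) = (0.061 + 0.1473i)
|011⟩: (0.7732)(0.08168 + 0.1972i)(-0.2241 - 0.1294i) = (0.005577 - 0.04234i)
|100⟩: (0.6342)(-0.977)(0.9659) = -0.5985
|101⟩: (0.6342)(-0.977)(-0.2241 - 0.1294i) = (0.1389 + 0.08018i)
|110⟩: (0.6342)(0.08168 + 0.1972i)(0.9659) = (0.05004 + 0.1208i)
|111⟩: (0.6342)(0.08168 + 0.1972i)(-0.2241 - 0.1294i) = (0.004575 - 0.03473i)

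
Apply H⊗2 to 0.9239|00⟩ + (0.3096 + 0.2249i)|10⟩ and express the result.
(0.6168 + 0.1125i)|00⟩ + (0.6168 + 0.1125i)|01⟩ + (0.3072 - 0.1125i)|10⟩ + (0.3072 - 0.1125i)|11⟩

H⊗2 gives amp(|y⟩) = (1/2) Σ_x (−1)^(x·y) amp(|x⟩), where x·y is the number of positions in which both x and y have a 1.
|00⟩: (0.9239 + (0.3096 + 0.2249i))/2 = (0.6168 + 0.1125i)
|01⟩: (0.9239 + (0.3096 + 0.2249i))/2 = (0.6168 + 0.1125i)
|10⟩: (0.9239 - (0.3096 + 0.2249i))/2 = (0.3072 - 0.1125i)
|11⟩: (0.9239 - (0.3096 + 0.2249i))/2 = (0.3072 - 0.1125i)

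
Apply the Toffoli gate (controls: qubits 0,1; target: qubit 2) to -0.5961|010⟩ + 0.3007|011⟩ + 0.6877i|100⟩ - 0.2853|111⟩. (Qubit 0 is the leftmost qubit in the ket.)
-0.5961|010⟩ + 0.3007|011⟩ + 0.6877i|100⟩ - 0.2853|110⟩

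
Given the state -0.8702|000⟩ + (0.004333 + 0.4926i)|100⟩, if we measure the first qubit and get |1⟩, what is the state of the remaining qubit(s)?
(0.008796 + i)|00⟩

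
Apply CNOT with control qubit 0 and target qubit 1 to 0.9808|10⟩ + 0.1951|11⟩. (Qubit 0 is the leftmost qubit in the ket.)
0.1951|10⟩ + 0.9808|11⟩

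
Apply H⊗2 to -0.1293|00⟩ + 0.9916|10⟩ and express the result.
0.4312|00⟩ + 0.4312|01⟩ - 0.5605|10⟩ - 0.5605|11⟩

H⊗2 gives amp(|y⟩) = (1/2) Σ_x (−1)^(x·y) amp(|x⟩), where x·y is the number of positions in which both x and y have a 1.
|00⟩: (-0.1293 + 0.9916)/2 = 0.4312
|01⟩: (-0.1293 + 0.9916)/2 = 0.4312
|10⟩: (-0.1293 - 0.9916)/2 = -0.5605
|11⟩: (-0.1293 - 0.9916)/2 = -0.5605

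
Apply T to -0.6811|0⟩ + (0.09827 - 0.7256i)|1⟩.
-0.6811|0⟩ + (0.5826 - 0.4436i)|1⟩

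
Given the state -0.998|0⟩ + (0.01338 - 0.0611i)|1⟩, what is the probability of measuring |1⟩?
0.003912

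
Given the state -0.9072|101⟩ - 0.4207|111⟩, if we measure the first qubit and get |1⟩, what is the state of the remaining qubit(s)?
-0.9072|01⟩ - 0.4207|11⟩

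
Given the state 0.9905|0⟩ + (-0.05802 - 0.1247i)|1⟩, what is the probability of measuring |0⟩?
0.9811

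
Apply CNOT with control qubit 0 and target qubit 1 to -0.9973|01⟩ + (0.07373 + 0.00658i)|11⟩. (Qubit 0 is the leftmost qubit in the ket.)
-0.9973|01⟩ + (0.07373 + 0.00658i)|10⟩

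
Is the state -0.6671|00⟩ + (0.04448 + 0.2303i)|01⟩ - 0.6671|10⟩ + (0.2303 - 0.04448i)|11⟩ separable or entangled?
Entangled

Writing the state as a|00⟩ + b|01⟩ + c|10⟩ + d|11⟩, it is a product state iff ad − bc = 0.
Here (a, b, c, d) = (-0.6671, (0.04448 + 0.2303i), -0.6671, (0.2303 - 0.04448i)): ad − bc = (-0.6671)(0.2303 - 0.04448i) − (0.04448 + 0.2303i)(-0.6671) = (-0.124 + 0.1833i) ≠ 0, so the state is entangled.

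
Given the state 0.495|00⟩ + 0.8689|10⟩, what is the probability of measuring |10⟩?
0.755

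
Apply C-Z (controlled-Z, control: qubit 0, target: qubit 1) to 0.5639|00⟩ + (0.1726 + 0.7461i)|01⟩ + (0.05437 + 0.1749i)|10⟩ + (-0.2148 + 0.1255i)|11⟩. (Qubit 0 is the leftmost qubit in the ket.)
0.5639|00⟩ + (0.1726 + 0.7461i)|01⟩ + (0.05437 + 0.1749i)|10⟩ + (0.2148 - 0.1255i)|11⟩

C-Z leaves the control-|0⟩ kets |00⟩, |01⟩ unchanged and applies Z to qubit 1 on the control-|1⟩ pair (|10⟩, |11⟩).
Z = [[1, 0], [0, -1]].
With a = amp(|10⟩) = (0.05437 + 0.1749i) and b = amp(|11⟩) = (-0.2148 + 0.1255i):
new amp(|10⟩) = (1)·a = (0.05437 + 0.1749i)
new amp(|11⟩) = (-1)·b = (0.2148 - 0.1255i)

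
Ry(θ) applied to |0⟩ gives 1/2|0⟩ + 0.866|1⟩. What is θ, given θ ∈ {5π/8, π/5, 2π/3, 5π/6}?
2π/3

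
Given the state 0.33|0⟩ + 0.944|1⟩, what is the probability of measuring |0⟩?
0.1089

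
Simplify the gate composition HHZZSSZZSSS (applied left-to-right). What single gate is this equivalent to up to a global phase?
S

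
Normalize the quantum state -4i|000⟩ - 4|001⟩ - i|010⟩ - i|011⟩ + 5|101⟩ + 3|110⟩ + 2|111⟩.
-0.4714i|000⟩ - 0.4714|001⟩ - 0.1179i|010⟩ - 0.1179i|011⟩ + 0.5893|101⟩ + 1/√8|110⟩ + 0.2357|111⟩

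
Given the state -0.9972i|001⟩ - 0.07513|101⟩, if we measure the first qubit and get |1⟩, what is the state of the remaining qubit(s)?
-|01⟩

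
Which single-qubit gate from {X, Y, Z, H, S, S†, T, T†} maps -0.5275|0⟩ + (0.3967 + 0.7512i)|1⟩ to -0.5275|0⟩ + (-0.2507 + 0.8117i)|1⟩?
T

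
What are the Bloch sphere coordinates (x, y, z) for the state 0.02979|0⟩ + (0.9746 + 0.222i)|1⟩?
(0.05807, 0.01323, -0.9982)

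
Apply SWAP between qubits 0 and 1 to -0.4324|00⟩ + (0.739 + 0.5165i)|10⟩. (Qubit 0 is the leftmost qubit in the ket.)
-0.4324|00⟩ + (0.739 + 0.5165i)|01⟩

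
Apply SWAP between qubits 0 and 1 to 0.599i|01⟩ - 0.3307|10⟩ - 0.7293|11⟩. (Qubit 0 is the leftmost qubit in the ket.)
-0.3307|01⟩ + 0.599i|10⟩ - 0.7293|11⟩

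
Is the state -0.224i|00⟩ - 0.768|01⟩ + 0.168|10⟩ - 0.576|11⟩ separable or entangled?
Entangled

Writing the state as a|00⟩ + b|01⟩ + c|10⟩ + d|11⟩, it is a product state iff ad − bc = 0.
Here (a, b, c, d) = (-0.224i, -0.768, 0.168, -0.576): ad − bc = (-0.224i)(-0.576) − (-0.768)(0.168) = (0.129 + 0.129i) ≠ 0, so the state is entangled.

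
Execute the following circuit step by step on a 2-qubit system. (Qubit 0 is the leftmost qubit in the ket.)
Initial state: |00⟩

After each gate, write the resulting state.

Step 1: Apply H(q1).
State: 1/√2|00⟩ + 1/√2|01⟩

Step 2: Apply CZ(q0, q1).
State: 1/√2|00⟩ + 1/√2|01⟩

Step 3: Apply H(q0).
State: 1/2|00⟩ + 1/2|01⟩ + 1/2|10⟩ + 1/2|11⟩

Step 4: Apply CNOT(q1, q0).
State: 1/2|00⟩ + 1/2|01⟩ + 1/2|10⟩ + 1/2|11⟩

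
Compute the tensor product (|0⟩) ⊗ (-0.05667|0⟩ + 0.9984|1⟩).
-0.05667|00⟩ + 0.9984|01⟩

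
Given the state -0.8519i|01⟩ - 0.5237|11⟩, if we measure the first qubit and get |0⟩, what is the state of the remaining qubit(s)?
-i|1⟩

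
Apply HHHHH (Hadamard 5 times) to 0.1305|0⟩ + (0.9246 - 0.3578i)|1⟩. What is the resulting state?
(0.7461 - 0.253i)|0⟩ + (-0.5615 + 0.253i)|1⟩

H² = I, so H^5 = H: a single Hadamard. With (a, b) = (0.1305, (0.9246 - 0.3578i)), H gives ((a + b)/√2, (a − b)/√2) = ((0.7461 - 0.253i), (-0.5615 + 0.253i)).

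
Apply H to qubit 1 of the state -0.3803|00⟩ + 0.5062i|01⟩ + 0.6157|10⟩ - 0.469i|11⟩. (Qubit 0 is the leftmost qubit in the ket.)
(-0.2689 + 0.3579i)|00⟩ + (-0.2689 - 0.3579i)|01⟩ + (0.4354 - 0.3316i)|10⟩ + (0.4354 + 0.3316i)|11⟩

H on qubit 1 mixes each pair of kets that differ only in qubit 1: amplitudes (a, b) of (|…0…⟩, |…1…⟩) become ((a + b)/√2, (a − b)/√2). Kets absent from the input have amplitude 0.
(|00⟩, |01⟩): (a, b) = (-0.3803, 0.5062i) → ((-0.2689 + 0.3579i), (-0.2689 - 0.3579i))
(|10⟩, |11⟩): (a, b) = (0.6157, -0.469i) → ((0.4354 - 0.3316i), (0.4354 + 0.3316i))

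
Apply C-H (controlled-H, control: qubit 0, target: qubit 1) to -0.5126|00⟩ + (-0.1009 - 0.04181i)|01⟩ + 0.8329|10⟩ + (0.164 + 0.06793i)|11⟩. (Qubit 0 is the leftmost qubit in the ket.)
-0.5126|00⟩ + (-0.1009 - 0.04181i)|01⟩ + (0.7049 + 0.04803i)|10⟩ + (0.473 - 0.04803i)|11⟩

C-H leaves the control-|0⟩ kets |00⟩, |01⟩ unchanged and applies H to qubit 1 on the control-|1⟩ pair (|10⟩, |11⟩).
H = [[1/√2, 1/√2], [1/√2, -1/√2]].
With a = amp(|10⟩) = 0.8329 and b = amp(|11⟩) = (0.164 + 0.06793i):
new amp(|10⟩) = (1/√2)·a + (1/√2)·b = (0.7049 + 0.04803i)
new amp(|11⟩) = (1/√2)·a + (-1/√2)·b = (0.473 - 0.04803i)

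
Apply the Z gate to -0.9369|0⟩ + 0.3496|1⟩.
-0.9369|0⟩ - 0.3496|1⟩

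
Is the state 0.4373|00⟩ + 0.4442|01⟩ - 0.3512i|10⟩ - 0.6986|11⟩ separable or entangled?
Entangled

Writing the state as a|00⟩ + b|01⟩ + c|10⟩ + d|11⟩, it is a product state iff ad − bc = 0.
Here (a, b, c, d) = (0.4373, 0.4442, -0.3512i, -0.6986): ad − bc = (0.4373)(-0.6986) − (0.4442)(-0.3512i) = (-0.3055 + 0.156i) ≠ 0, so the state is entangled.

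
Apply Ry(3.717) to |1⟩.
-0.9589|0⟩ - 0.2838|1⟩

Ry(3.717) = [[cos(θ/2), −sin(θ/2)], [sin(θ/2), cos(θ/2)]]; θ = 3.717, cos(θ/2) ≈ -0.283751, sin(θ/2) ≈ 0.958898.
With a = amp(|0⟩) = 0 and b = amp(|1⟩) = 1:
new amp(|0⟩) = (-0.283751)·a + (-0.958898)·b = -0.9589
new amp(|1⟩) = (0.958898)·a + (-0.283751)·b = -0.2838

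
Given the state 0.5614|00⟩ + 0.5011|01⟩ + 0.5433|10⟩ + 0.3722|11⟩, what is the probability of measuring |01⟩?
0.2511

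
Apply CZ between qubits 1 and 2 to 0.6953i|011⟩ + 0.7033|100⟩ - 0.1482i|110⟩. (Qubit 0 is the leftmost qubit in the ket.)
-0.6953i|011⟩ + 0.7033|100⟩ - 0.1482i|110⟩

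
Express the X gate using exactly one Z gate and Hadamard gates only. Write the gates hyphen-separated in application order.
H-Z-H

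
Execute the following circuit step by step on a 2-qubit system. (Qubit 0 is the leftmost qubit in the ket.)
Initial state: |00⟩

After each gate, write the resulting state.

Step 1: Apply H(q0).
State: 1/√2|00⟩ + 1/√2|10⟩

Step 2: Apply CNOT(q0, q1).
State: 1/√2|00⟩ + 1/√2|11⟩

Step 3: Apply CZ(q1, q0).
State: 1/√2|00⟩ - 1/√2|11⟩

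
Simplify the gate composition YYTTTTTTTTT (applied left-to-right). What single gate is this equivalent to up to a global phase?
T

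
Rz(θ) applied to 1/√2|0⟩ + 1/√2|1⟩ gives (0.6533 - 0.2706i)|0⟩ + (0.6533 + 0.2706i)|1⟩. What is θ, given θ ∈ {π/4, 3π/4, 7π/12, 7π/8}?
π/4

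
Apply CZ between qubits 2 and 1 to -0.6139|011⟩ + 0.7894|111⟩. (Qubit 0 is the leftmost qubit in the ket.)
0.6139|011⟩ - 0.7894|111⟩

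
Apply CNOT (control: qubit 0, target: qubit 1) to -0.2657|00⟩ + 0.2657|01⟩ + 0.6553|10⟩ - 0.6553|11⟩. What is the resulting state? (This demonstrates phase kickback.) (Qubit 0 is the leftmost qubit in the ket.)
-0.2657|00⟩ + 0.2657|01⟩ - 0.6553|10⟩ + 0.6553|11⟩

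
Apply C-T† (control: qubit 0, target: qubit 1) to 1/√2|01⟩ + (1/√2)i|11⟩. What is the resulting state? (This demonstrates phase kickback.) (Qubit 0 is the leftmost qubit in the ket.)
1/√2|01⟩ + (1/2 + (1/2)i)|11⟩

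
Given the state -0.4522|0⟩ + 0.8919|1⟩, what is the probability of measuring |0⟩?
0.2045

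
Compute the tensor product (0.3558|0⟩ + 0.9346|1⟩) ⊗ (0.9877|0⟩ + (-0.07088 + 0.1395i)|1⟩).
0.3514|00⟩ + (-0.02522 + 0.04963i)|01⟩ + 0.9231|10⟩ + (-0.06624 + 0.1304i)|11⟩

amp(|b₁b₂…⟩) = product of the factor amplitudes for bits b₁, b₂, …; only kets whose every factor amplitude is nonzero survive.
|00⟩: (0.3558)(0.9877) = 0.3514
|01⟩: (0.3558)(-0.07088 + 0.1395i) = (-0.02522 + 0.04963i)
|10⟩: (0.9346)(0.9877) = 0.9231
|11⟩: (0.9346)(-0.07088 + 0.1395i) = (-0.06624 + 0.1304i)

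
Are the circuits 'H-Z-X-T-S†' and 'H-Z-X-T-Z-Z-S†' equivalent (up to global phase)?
Yes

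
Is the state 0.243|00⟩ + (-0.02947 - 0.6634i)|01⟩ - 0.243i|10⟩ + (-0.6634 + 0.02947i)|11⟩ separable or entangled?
Separable

Writing the state as a|00⟩ + b|01⟩ + c|10⟩ + d|11⟩, it is a product state iff ad − bc = 0.
Here (a, b, c, d) = (0.243, (-0.02947 - 0.6634i), -0.243i, (-0.6634 + 0.02947i)): ad − bc = (0.243)(-0.6634 + 0.02947i) − (-0.02947 - 0.6634i)(-0.243i) = 0, so the state is separable.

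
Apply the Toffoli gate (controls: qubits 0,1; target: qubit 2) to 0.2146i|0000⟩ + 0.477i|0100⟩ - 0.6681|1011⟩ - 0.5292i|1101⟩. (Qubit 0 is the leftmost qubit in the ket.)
0.2146i|0000⟩ + 0.477i|0100⟩ - 0.6681|1011⟩ - 0.5292i|1111⟩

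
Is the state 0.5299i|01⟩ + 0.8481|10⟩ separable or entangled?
Entangled

Writing the state as a|00⟩ + b|01⟩ + c|10⟩ + d|11⟩, it is a product state iff ad − bc = 0.
Here (a, b, c, d) = (0, 0.5299i, 0.8481, 0): ad − bc = (0)(0) − (0.5299i)(0.8481) = -0.4494i ≠ 0, so the state is entangled.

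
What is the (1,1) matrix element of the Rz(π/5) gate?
(0.9511 + 0.309i)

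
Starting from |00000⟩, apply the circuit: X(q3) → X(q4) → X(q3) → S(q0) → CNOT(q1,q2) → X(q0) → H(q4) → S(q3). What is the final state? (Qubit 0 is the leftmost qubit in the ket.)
1/√2|10000⟩ - 1/√2|10001⟩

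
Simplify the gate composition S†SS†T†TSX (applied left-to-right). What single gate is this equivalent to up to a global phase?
X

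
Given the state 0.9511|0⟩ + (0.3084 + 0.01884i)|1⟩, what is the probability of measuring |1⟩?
0.09547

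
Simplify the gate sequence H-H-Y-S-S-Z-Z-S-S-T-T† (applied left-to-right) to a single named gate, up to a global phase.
Y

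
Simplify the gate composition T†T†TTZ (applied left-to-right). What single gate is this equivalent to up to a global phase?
Z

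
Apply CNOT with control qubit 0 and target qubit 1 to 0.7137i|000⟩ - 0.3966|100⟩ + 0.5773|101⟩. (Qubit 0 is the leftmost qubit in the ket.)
0.7137i|000⟩ - 0.3966|110⟩ + 0.5773|111⟩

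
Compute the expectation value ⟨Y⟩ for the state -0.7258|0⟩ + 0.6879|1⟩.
0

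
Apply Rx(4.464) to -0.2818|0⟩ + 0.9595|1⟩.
(0.173 - 0.7573i)|0⟩ + (-0.5892 + 0.2224i)|1⟩

Rx(4.464) = [[cos(θ/2), −i·sin(θ/2)], [−i·sin(θ/2), cos(θ/2)]]; θ = 4.464, cos(θ/2) ≈ -0.614067, sin(θ/2) ≈ 0.789254.
With a = amp(|0⟩) = -0.2818 and b = amp(|1⟩) = 0.9595:
new amp(|0⟩) = (-0.614067)·a + (-0.789254i)·b = (0.173 - 0.7573i)
new amp(|1⟩) = (-0.789254i)·a + (-0.614067)·b = (-0.5892 + 0.2224i)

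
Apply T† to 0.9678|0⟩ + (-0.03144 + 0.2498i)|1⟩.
0.9678|0⟩ + (0.1544 + 0.1989i)|1⟩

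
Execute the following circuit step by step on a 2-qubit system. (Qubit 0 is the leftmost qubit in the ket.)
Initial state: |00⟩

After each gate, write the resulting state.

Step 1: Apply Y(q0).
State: i|10⟩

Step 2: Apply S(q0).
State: -|10⟩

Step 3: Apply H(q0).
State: -1/√2|00⟩ + 1/√2|10⟩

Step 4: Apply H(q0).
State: -|10⟩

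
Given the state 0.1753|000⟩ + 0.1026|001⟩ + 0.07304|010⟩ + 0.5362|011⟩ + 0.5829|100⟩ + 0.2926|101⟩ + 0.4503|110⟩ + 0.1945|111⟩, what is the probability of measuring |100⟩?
0.3398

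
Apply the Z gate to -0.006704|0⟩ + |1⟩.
-0.006704|0⟩ - |1⟩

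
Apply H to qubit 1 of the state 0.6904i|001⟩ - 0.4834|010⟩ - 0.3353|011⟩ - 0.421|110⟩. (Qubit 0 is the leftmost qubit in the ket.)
-0.3418|000⟩ + (-0.2371 + 0.4882i)|001⟩ + 0.3418|010⟩ + (0.2371 + 0.4882i)|011⟩ - 0.2977|100⟩ + 0.2977|110⟩

H on qubit 1 mixes each pair of kets that differ only in qubit 1: amplitudes (a, b) of (|…0…⟩, |…1…⟩) become ((a + b)/√2, (a − b)/√2). Kets absent from the input have amplitude 0.
(|000⟩, |010⟩): (a, b) = (0, -0.4834) → (-0.3418, 0.3418)
(|001⟩, |011⟩): (a, b) = (0.6904i, -0.3353) → ((-0.2371 + 0.4882i), (0.2371 + 0.4882i))
(|100⟩, |110⟩): (a, b) = (0, -0.421) → (-0.2977, 0.2977)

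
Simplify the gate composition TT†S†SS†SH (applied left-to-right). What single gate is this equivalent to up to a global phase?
H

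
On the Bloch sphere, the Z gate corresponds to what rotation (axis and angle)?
Rotation by π around the z-axis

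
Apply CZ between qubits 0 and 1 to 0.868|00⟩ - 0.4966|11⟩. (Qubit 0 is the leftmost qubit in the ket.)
0.868|00⟩ + 0.4966|11⟩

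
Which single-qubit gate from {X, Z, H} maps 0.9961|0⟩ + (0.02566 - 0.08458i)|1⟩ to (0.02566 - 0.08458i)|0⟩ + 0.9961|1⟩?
X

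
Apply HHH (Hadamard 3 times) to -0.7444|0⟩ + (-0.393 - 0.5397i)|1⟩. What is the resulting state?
(-0.8043 - 0.3816i)|0⟩ + (-0.2485 + 0.3816i)|1⟩

H² = I, so H^3 = H: a single Hadamard. With (a, b) = (-0.7444, (-0.393 - 0.5397i)), H gives ((a + b)/√2, (a − b)/√2) = ((-0.8043 - 0.3816i), (-0.2485 + 0.3816i)).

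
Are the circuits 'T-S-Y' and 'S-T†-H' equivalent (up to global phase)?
No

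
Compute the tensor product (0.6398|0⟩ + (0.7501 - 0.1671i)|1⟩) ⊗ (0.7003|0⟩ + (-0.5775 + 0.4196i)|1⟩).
0.4481|00⟩ + (-0.3695 + 0.2685i)|01⟩ + (0.5253 - 0.117i)|10⟩ + (-0.3631 + 0.4112i)|11⟩

amp(|b₁b₂…⟩) = product of the factor amplitudes for bits b₁, b₂, …; only kets whose every factor amplitude is nonzero survive.
|00⟩: (0.6398)(0.7003) = 0.4481
|01⟩: (0.6398)(-0.5775 + 0.4196i) = (-0.3695 + 0.2685i)
|10⟩: (0.7501 - 0.1671i)(0.7003) = (0.5253 - 0.117i)
|11⟩: (0.7501 - 0.1671i)(-0.5775 + 0.4196i) = (-0.3631 + 0.4112i)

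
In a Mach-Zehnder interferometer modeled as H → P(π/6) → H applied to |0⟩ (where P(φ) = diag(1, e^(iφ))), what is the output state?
(0.933 + 0.25i)|0⟩ + (0.06699 - 0.25i)|1⟩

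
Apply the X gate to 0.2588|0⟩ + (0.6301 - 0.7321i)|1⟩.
(0.6301 - 0.7321i)|0⟩ + 0.2588|1⟩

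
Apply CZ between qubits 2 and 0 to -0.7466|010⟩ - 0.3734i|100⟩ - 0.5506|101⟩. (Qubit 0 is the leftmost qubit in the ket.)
-0.7466|010⟩ - 0.3734i|100⟩ + 0.5506|101⟩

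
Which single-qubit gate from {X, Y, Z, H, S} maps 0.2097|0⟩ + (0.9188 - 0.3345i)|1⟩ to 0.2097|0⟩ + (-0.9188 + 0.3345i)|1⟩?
Z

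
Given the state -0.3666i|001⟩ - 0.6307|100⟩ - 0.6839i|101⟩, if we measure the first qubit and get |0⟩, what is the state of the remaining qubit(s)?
-i|01⟩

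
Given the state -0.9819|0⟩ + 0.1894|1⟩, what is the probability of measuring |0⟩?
0.9641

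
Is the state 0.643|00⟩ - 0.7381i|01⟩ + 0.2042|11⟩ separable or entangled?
Entangled

Writing the state as a|00⟩ + b|01⟩ + c|10⟩ + d|11⟩, it is a product state iff ad − bc = 0.
Here (a, b, c, d) = (0.643, -0.7381i, 0, 0.2042): ad − bc = (0.643)(0.2042) − (-0.7381i)(0) = 0.1313 ≠ 0, so the state is entangled.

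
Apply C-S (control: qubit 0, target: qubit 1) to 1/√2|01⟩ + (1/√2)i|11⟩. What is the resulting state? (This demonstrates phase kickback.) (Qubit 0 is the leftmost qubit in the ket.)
1/√2|01⟩ - 1/√2|11⟩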